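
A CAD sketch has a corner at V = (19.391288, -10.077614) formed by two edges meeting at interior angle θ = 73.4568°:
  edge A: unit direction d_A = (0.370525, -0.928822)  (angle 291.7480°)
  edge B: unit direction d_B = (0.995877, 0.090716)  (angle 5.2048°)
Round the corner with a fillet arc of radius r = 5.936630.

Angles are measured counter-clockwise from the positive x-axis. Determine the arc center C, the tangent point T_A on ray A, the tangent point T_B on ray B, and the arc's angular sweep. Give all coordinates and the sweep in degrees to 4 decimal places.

center=(27.8534,-15.2680) T_A=(22.3393,-17.4677) T_B=(27.3148,-9.3558) sweep=106.5432

bisector direction at 328.4764° = (0.852425,-0.522850)
center distance |VC| = r/sin(θ/2) = 5.936630/sin(36.7284°) = 9.927102
C = V + |VC|·bis = (27.8534,-15.2680)
T_A = V + ((C−V)·d_A)·d_A = V + 7.9564·d_A = (22.3393,-17.4677)
T_B = V + ((C−V)·d_B)·d_B = V + 7.9564·d_B = (27.3148,-9.3558)
sweep = 180° − θ = 106.5432°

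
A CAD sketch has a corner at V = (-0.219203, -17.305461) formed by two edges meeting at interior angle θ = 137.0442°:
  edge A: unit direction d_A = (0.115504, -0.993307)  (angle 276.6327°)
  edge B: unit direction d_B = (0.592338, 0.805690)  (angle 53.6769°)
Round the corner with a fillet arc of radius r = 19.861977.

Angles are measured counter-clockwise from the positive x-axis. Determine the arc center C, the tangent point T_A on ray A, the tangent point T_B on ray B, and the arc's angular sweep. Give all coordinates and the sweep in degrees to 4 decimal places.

bisector direction at 345.1548° = (0.966622,-0.256208)
center distance |VC| = r/sin(θ/2) = 19.861977/sin(68.5221°) = 21.344138
C = V + |VC|·bis = (20.4125,-22.7740)
T_A = V + ((C−V)·d_A)·d_A = V + 7.8150·d_A = (0.6835,-25.0681)
T_B = V + ((C−V)·d_B)·d_B = V + 7.8150·d_B = (4.4099,-11.0090)
sweep = 180° − θ = 42.9558°

center=(20.4125,-22.7740) T_A=(0.6835,-25.0681) T_B=(4.4099,-11.0090) sweep=42.9558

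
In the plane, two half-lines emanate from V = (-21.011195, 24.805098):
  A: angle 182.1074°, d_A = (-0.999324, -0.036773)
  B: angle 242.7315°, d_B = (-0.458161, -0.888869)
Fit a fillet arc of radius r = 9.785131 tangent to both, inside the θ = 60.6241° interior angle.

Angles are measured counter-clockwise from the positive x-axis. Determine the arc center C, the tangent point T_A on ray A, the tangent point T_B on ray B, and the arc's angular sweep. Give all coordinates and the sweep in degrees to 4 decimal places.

bisector direction at 212.4195° = (-0.844146,-0.536113)
center distance |VC| = r/sin(θ/2) = 9.785131/sin(30.3120°) = 19.387661
C = V + |VC|·bis = (-37.3772,14.4111)
T_A = V + ((C−V)·d_A)·d_A = V + 16.7372·d_A = (-37.7370,24.1896)
T_B = V + ((C−V)·d_B)·d_B = V + 16.7372·d_B = (-28.6795,9.9279)
sweep = 180° − θ = 119.3759°

center=(-37.3772,14.4111) T_A=(-37.7370,24.1896) T_B=(-28.6795,9.9279) sweep=119.3759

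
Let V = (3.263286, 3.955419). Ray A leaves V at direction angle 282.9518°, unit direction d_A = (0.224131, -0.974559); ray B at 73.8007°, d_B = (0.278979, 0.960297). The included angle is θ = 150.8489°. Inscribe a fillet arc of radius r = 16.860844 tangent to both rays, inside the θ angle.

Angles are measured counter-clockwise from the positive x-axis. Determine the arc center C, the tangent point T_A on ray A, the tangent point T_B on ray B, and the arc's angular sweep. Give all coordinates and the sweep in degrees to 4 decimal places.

bisector direction at 358.3762° = (0.999598,-0.028336)
center distance |VC| = r/sin(θ/2) = 16.860844/sin(75.4244°) = 17.421527
C = V + |VC|·bis = (20.6778,3.4618)
T_A = V + ((C−V)·d_A)·d_A = V + 4.3842·d_A = (4.2459,-0.3173)
T_B = V + ((C−V)·d_B)·d_B = V + 4.3842·d_B = (4.4864,8.1656)
sweep = 180° − θ = 29.1511°

center=(20.6778,3.4618) T_A=(4.2459,-0.3173) T_B=(4.4864,8.1656) sweep=29.1511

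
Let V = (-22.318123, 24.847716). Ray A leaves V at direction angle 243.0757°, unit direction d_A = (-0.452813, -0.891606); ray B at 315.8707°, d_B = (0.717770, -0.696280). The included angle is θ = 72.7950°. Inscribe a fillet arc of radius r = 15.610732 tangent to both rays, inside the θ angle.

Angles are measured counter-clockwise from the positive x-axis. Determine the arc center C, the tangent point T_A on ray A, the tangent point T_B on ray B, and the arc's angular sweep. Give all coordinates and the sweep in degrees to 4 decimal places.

center=(-17.9882,-1.1015) T_A=(-31.9068,5.9672) T_B=(-7.1188,10.1034) sweep=107.2050

bisector direction at 279.4732° = (0.164586,-0.986363)
center distance |VC| = r/sin(θ/2) = 15.610732/sin(36.3975°) = 26.307986
C = V + |VC|·bis = (-17.9882,-1.1015)
T_A = V + ((C−V)·d_A)·d_A = V + 21.1758·d_A = (-31.9068,5.9672)
T_B = V + ((C−V)·d_B)·d_B = V + 21.1758·d_B = (-7.1188,10.1034)
sweep = 180° − θ = 107.2050°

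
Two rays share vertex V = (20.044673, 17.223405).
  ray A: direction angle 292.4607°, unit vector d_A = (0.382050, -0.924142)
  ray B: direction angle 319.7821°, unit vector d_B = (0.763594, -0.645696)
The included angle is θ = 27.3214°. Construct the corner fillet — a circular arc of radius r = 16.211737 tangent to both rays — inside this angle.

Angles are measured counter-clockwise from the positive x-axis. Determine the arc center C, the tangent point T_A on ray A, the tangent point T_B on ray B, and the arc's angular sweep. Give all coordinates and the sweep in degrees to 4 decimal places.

center=(60.5101,-38.2250) T_A=(45.5282,-44.4187) T_B=(70.9780,-25.8458) sweep=152.6786

bisector direction at 306.1214° = (0.589498,-0.807770)
center distance |VC| = r/sin(θ/2) = 16.211737/sin(13.6607°) = 68.643862
C = V + |VC|·bis = (60.5101,-38.2250)
T_A = V + ((C−V)·d_A)·d_A = V + 66.7020·d_A = (45.5282,-44.4187)
T_B = V + ((C−V)·d_B)·d_B = V + 66.7020·d_B = (70.9780,-25.8458)
sweep = 180° − θ = 152.6786°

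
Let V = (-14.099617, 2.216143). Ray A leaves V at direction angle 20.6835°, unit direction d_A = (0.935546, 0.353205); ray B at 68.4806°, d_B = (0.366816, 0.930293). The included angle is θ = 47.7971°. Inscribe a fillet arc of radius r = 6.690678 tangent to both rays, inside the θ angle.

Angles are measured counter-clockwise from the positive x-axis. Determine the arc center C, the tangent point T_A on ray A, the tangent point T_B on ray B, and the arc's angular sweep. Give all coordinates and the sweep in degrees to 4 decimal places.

center=(-2.3366,13.8088) T_A=(0.0266,7.5493) T_B=(-8.5609,16.2630) sweep=132.2029

bisector direction at 44.5821° = (0.712246,0.701930)
center distance |VC| = r/sin(θ/2) = 6.690678/sin(23.8986°) = 16.515362
C = V + |VC|·bis = (-2.3366,13.8088)
T_A = V + ((C−V)·d_A)·d_A = V + 15.0994·d_A = (0.0266,7.5493)
T_B = V + ((C−V)·d_B)·d_B = V + 15.0994·d_B = (-8.5609,16.2630)
sweep = 180° − θ = 132.2029°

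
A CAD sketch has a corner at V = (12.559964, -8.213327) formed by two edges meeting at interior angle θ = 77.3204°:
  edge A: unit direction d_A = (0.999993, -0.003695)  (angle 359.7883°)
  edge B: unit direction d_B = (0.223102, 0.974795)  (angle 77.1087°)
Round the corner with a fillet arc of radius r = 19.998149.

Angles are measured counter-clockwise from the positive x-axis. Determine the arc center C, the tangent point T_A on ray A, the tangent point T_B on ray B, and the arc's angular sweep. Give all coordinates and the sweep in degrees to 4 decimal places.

bisector direction at 38.4485° = (0.783167,0.621811)
center distance |VC| = r/sin(θ/2) = 19.998149/sin(38.6602°) = 32.012385
C = V + |VC|·bis = (37.6310,11.6923)
T_A = V + ((C−V)·d_A)·d_A = V + 24.9973·d_A = (37.5571,-8.3057)
T_B = V + ((C−V)·d_B)·d_B = V + 24.9973·d_B = (18.1369,16.1540)
sweep = 180° − θ = 102.6796°

center=(37.6310,11.6923) T_A=(37.5571,-8.3057) T_B=(18.1369,16.1540) sweep=102.6796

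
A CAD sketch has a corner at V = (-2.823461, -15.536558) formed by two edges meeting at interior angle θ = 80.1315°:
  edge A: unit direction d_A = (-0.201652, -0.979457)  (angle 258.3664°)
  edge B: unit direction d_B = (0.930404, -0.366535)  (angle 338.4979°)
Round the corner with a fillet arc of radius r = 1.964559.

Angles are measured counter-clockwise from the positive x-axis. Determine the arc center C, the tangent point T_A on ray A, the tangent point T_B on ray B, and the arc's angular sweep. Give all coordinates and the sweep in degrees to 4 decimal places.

bisector direction at 298.4322° = (0.476118,-0.879382)
center distance |VC| = r/sin(θ/2) = 1.964559/sin(40.0658°) = 3.052139
C = V + |VC|·bis = (-1.3703,-18.2206)
T_A = V + ((C−V)·d_A)·d_A = V + 2.3358·d_A = (-3.2945,-17.8244)
T_B = V + ((C−V)·d_B)·d_B = V + 2.3358·d_B = (-0.6502,-16.3927)
sweep = 180° − θ = 99.8685°

center=(-1.3703,-18.2206) T_A=(-3.2945,-17.8244) T_B=(-0.6502,-16.3927) sweep=99.8685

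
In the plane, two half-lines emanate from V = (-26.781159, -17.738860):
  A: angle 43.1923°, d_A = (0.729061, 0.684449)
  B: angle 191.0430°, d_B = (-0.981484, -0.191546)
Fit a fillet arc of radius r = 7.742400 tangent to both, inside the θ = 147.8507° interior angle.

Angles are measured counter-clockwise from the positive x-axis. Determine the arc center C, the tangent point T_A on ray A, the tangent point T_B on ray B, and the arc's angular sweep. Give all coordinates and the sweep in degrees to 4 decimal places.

bisector direction at 117.1176° = (-0.455819,0.890072)
center distance |VC| = r/sin(θ/2) = 7.742400/sin(73.9253°) = 8.057431
C = V + |VC|·bis = (-30.4539,-10.5672)
T_A = V + ((C−V)·d_A)·d_A = V + 2.2310·d_A = (-25.1546,-16.2118)
T_B = V + ((C−V)·d_B)·d_B = V + 2.2310·d_B = (-28.9709,-18.1662)
sweep = 180° − θ = 32.1493°

center=(-30.4539,-10.5672) T_A=(-25.1546,-16.2118) T_B=(-28.9709,-18.1662) sweep=32.1493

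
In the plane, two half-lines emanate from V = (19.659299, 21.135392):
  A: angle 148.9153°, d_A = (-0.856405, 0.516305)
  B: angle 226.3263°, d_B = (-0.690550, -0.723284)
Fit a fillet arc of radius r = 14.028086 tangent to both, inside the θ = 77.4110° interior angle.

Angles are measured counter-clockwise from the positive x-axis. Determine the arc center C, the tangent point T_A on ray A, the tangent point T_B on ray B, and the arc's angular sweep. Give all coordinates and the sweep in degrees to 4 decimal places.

center=(-2.5761,18.1603) T_A=(4.6667,30.1741) T_B=(7.5702,8.4732) sweep=102.5890

bisector direction at 187.6208° = (-0.991167,-0.132616)
center distance |VC| = r/sin(θ/2) = 14.028086/sin(38.7055°) = 22.433539
C = V + |VC|·bis = (-2.5761,18.1603)
T_A = V + ((C−V)·d_A)·d_A = V + 17.5065·d_A = (4.6667,30.1741)
T_B = V + ((C−V)·d_B)·d_B = V + 17.5065·d_B = (7.5702,8.4732)
sweep = 180° − θ = 102.5890°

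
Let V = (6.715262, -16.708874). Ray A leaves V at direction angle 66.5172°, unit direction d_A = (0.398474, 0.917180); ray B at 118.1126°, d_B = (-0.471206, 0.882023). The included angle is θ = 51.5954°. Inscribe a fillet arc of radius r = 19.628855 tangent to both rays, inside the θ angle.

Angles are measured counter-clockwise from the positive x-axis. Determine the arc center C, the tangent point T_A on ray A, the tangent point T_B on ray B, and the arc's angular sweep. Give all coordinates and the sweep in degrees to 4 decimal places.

bisector direction at 92.3149° = (-0.040392,0.999184)
center distance |VC| = r/sin(θ/2) = 19.628855/sin(25.7977°) = 45.103590
C = V + |VC|·bis = (4.8935,28.3579)
T_A = V + ((C−V)·d_A)·d_A = V + 40.6084·d_A = (22.8966,20.5363)
T_B = V + ((C−V)·d_B)·d_B = V + 40.6084·d_B = (-12.4197,19.1087)
sweep = 180° − θ = 128.4046°

center=(4.8935,28.3579) T_A=(22.8966,20.5363) T_B=(-12.4197,19.1087) sweep=128.4046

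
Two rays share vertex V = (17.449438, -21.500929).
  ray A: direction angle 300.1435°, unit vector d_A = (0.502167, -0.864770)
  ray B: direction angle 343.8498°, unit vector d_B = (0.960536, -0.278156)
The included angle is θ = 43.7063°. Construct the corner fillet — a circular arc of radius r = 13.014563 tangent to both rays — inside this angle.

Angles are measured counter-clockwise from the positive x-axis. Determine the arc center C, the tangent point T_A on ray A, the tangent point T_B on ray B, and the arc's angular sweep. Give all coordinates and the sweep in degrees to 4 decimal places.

center=(45.0001,-43.0284) T_A=(33.7455,-49.5639) T_B=(48.6202,-30.5275) sweep=136.2937

bisector direction at 321.9966° = (0.787975,-0.615708)
center distance |VC| = r/sin(θ/2) = 13.014563/sin(21.8531°) = 34.963863
C = V + |VC|·bis = (45.0001,-43.0284)
T_A = V + ((C−V)·d_A)·d_A = V + 32.4514·d_A = (33.7455,-49.5639)
T_B = V + ((C−V)·d_B)·d_B = V + 32.4514·d_B = (48.6202,-30.5275)
sweep = 180° − θ = 136.2937°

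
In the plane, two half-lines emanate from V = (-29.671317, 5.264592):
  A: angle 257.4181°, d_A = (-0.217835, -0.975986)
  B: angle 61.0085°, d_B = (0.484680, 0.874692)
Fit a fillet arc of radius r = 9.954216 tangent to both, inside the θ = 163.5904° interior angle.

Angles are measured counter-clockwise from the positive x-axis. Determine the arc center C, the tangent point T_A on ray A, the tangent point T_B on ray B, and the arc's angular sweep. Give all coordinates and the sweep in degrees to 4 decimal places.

bisector direction at 339.2133° = (0.934908,-0.354890)
center distance |VC| = r/sin(θ/2) = 9.954216/sin(81.7952°) = 10.057158
C = V + |VC|·bis = (-20.2688,1.6954)
T_A = V + ((C−V)·d_A)·d_A = V + 1.4353·d_A = (-29.9840,3.8638)
T_B = V + ((C−V)·d_B)·d_B = V + 1.4353·d_B = (-28.9757,6.5200)
sweep = 180° − θ = 16.4096°

center=(-20.2688,1.6954) T_A=(-29.9840,3.8638) T_B=(-28.9757,6.5200) sweep=16.4096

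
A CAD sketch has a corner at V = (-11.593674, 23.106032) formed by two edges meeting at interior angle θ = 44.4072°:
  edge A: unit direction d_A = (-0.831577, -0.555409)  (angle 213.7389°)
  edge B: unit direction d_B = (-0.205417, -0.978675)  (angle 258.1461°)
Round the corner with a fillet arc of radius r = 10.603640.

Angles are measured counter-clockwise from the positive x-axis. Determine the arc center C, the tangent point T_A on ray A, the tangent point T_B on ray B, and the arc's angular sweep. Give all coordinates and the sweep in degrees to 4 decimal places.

center=(-27.3077,-0.1406) T_A=(-33.1970,8.6772) T_B=(-16.9301,-2.3187) sweep=135.5928

bisector direction at 235.9425° = (-0.560025,-0.828476)
center distance |VC| = r/sin(θ/2) = 10.603640/sin(22.2036°) = 28.059458
C = V + |VC|·bis = (-27.3077,-0.1406)
T_A = V + ((C−V)·d_A)·d_A = V + 25.9788·d_A = (-33.1970,8.6772)
T_B = V + ((C−V)·d_B)·d_B = V + 25.9788·d_B = (-16.9301,-2.3187)
sweep = 180° − θ = 135.5928°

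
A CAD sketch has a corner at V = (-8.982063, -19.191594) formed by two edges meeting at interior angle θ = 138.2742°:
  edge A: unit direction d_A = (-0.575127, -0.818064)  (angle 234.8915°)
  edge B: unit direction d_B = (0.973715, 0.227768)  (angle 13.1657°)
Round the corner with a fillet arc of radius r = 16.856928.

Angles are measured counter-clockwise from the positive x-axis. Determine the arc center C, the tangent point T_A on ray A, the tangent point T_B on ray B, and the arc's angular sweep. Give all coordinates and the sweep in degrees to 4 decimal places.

center=(1.1131,-34.1421) T_A=(-12.6770,-24.4473) T_B=(-2.7264,-17.7283) sweep=41.7258

bisector direction at 304.0286° = (0.559607,-0.828758)
center distance |VC| = r/sin(θ/2) = 16.856928/sin(69.1371°) = 18.039696
C = V + |VC|·bis = (1.1131,-34.1421)
T_A = V + ((C−V)·d_A)·d_A = V + 6.4245·d_A = (-12.6770,-24.4473)
T_B = V + ((C−V)·d_B)·d_B = V + 6.4245·d_B = (-2.7264,-17.7283)
sweep = 180° − θ = 41.7258°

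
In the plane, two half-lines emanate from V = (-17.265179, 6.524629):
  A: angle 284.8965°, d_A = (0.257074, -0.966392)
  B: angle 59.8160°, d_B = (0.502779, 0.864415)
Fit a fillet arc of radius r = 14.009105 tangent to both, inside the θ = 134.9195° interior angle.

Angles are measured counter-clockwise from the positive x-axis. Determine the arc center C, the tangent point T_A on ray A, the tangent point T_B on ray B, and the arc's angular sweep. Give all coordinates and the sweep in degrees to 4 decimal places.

bisector direction at 352.3562° = (0.991114,-0.133013)
center distance |VC| = r/sin(θ/2) = 14.009105/sin(67.4597°) = 15.167763
C = V + |VC|·bis = (-2.2322,4.5071)
T_A = V + ((C−V)·d_A)·d_A = V + 5.8143·d_A = (-15.7705,0.9057)
T_B = V + ((C−V)·d_B)·d_B = V + 5.8143·d_B = (-14.3419,11.5506)
sweep = 180° − θ = 45.0805°

center=(-2.2322,4.5071) T_A=(-15.7705,0.9057) T_B=(-14.3419,11.5506) sweep=45.0805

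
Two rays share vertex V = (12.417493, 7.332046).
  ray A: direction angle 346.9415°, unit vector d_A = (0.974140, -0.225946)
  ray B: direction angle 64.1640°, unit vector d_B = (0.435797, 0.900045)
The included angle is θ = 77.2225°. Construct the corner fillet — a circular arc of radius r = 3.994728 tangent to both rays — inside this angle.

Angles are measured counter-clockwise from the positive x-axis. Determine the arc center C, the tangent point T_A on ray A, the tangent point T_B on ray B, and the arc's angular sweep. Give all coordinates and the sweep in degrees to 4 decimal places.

center=(18.1928,10.0933) T_A=(17.2902,6.2018) T_B=(14.5974,11.8342) sweep=102.7775

bisector direction at 25.5528° = (0.902189,0.431342)
center distance |VC| = r/sin(θ/2) = 3.994728/sin(38.6112°) = 6.401469
C = V + |VC|·bis = (18.1928,10.0933)
T_A = V + ((C−V)·d_A)·d_A = V + 5.0021·d_A = (17.2902,6.2018)
T_B = V + ((C−V)·d_B)·d_B = V + 5.0021·d_B = (14.5974,11.8342)
sweep = 180° − θ = 102.7775°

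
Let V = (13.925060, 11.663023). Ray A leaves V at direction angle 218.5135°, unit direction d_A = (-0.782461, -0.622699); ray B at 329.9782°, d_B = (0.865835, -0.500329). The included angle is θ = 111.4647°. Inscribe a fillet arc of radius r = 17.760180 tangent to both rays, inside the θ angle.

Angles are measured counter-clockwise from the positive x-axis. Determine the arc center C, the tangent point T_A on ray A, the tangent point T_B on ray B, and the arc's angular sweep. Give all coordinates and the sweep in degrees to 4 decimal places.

bisector direction at 274.2459° = (0.074036,-0.997256)
center distance |VC| = r/sin(θ/2) = 17.760180/sin(55.7323°) = 21.490596
C = V + |VC|·bis = (15.5161,-9.7686)
T_A = V + ((C−V)·d_A)·d_A = V + 12.1005·d_A = (4.4569,4.1281)
T_B = V + ((C−V)·d_B)·d_B = V + 12.1005·d_B = (24.4021,5.6088)
sweep = 180° − θ = 68.5353°

center=(15.5161,-9.7686) T_A=(4.4569,4.1281) T_B=(24.4021,5.6088) sweep=68.5353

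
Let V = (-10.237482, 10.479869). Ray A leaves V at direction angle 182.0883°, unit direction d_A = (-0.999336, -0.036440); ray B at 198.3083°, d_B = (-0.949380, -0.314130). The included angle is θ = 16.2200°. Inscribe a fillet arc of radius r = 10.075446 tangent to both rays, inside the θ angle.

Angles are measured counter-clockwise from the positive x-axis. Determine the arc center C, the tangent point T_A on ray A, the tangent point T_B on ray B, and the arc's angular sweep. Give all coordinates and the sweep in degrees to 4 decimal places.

center=(-80.5287,-2.1654) T_A=(-80.8958,7.9034) T_B=(-77.3637,-11.7308) sweep=163.7800

bisector direction at 190.1983° = (-0.984201,-0.177056)
center distance |VC| = r/sin(θ/2) = 10.075446/sin(8.1100°) = 71.419570
C = V + |VC|·bis = (-80.5287,-2.1654)
T_A = V + ((C−V)·d_A)·d_A = V + 70.7053·d_A = (-80.8958,7.9034)
T_B = V + ((C−V)·d_B)·d_B = V + 70.7053·d_B = (-77.3637,-11.7308)
sweep = 180° − θ = 163.7800°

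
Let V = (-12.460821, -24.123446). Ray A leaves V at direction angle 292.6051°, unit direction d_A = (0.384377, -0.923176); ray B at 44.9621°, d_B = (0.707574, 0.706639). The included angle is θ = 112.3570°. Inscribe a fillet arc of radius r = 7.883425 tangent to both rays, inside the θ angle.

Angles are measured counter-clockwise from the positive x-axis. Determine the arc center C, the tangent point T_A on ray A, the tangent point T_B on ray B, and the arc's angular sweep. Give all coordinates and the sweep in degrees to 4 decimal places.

center=(-3.1528,-25.9692) T_A=(-10.4306,-28.9995) T_B=(-8.7236,-20.3911) sweep=67.6430

bisector direction at 348.7836° = (0.980900,-0.194515)
center distance |VC| = r/sin(θ/2) = 7.883425/sin(56.1785°) = 9.489234
C = V + |VC|·bis = (-3.1528,-25.9692)
T_A = V + ((C−V)·d_A)·d_A = V + 5.2818·d_A = (-10.4306,-28.9995)
T_B = V + ((C−V)·d_B)·d_B = V + 5.2818·d_B = (-8.7236,-20.3911)
sweep = 180° − θ = 67.6430°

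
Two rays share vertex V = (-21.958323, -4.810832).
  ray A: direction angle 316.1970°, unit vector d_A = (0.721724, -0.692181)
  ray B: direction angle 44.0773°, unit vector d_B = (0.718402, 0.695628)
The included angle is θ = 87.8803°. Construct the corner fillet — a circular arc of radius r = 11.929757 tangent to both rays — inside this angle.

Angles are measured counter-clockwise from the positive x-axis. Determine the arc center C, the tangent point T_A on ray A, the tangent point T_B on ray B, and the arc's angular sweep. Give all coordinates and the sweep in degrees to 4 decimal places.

bisector direction at 0.1372° = (0.999997,0.002394)
center distance |VC| = r/sin(θ/2) = 11.929757/sin(43.9402°) = 17.192166
C = V + |VC|·bis = (-4.7662,-4.7697)
T_A = V + ((C−V)·d_A)·d_A = V + 12.3795·d_A = (-13.0238,-13.3797)
T_B = V + ((C−V)·d_B)·d_B = V + 12.3795·d_B = (-13.0649,3.8007)
sweep = 180° − θ = 92.1197°

center=(-4.7662,-4.7697) T_A=(-13.0238,-13.3797) T_B=(-13.0649,3.8007) sweep=92.1197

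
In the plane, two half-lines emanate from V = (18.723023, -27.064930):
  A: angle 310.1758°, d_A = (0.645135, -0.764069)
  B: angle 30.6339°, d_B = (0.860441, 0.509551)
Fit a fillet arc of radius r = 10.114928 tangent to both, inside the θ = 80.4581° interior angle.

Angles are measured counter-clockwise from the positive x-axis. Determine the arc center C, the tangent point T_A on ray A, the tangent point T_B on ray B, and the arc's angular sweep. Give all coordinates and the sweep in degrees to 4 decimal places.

center=(34.1655,-29.6755) T_A=(26.4370,-36.2010) T_B=(29.0114,-20.9722) sweep=99.5419

bisector direction at 350.4048° = (0.986010,-0.166685)
center distance |VC| = r/sin(θ/2) = 10.114928/sin(40.2291°) = 15.661544
C = V + |VC|·bis = (34.1655,-29.6755)
T_A = V + ((C−V)·d_A)·d_A = V + 11.9571·d_A = (26.4370,-36.2010)
T_B = V + ((C−V)·d_B)·d_B = V + 11.9571·d_B = (29.0114,-20.9722)
sweep = 180° − θ = 99.5419°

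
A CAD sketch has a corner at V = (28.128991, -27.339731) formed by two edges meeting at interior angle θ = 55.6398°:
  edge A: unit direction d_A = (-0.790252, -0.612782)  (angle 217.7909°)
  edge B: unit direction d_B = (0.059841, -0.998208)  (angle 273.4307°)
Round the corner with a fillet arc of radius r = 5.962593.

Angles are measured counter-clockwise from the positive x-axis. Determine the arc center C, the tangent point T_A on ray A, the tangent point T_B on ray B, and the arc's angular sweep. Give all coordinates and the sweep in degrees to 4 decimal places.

bisector direction at 245.6108° = (-0.412933,-0.910762)
center distance |VC| = r/sin(θ/2) = 5.962593/sin(27.8199°) = 12.776241
C = V + |VC|·bis = (22.8533,-38.9758)
T_A = V + ((C−V)·d_A)·d_A = V + 11.2995·d_A = (19.1995,-34.2639)
T_B = V + ((C−V)·d_B)·d_B = V + 11.2995·d_B = (28.8052,-38.6190)
sweep = 180° − θ = 124.3602°

center=(22.8533,-38.9758) T_A=(19.1995,-34.2639) T_B=(28.8052,-38.6190) sweep=124.3602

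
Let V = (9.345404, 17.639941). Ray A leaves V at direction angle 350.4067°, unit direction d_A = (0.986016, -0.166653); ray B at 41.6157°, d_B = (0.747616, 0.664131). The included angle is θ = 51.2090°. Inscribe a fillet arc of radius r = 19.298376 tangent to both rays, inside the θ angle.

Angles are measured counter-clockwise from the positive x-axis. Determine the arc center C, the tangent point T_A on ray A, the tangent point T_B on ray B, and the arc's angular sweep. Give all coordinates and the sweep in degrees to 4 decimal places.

center=(52.2691,29.9572) T_A=(49.0529,10.9287) T_B=(39.4524,44.3850) sweep=128.7910

bisector direction at 16.0112° = (0.961208,0.275825)
center distance |VC| = r/sin(θ/2) = 19.298376/sin(25.6045°) = 44.655981
C = V + |VC|·bis = (52.2691,29.9572)
T_A = V + ((C−V)·d_A)·d_A = V + 40.2707·d_A = (49.0529,10.9287)
T_B = V + ((C−V)·d_B)·d_B = V + 40.2707·d_B = (39.4524,44.3850)
sweep = 180° − θ = 128.7910°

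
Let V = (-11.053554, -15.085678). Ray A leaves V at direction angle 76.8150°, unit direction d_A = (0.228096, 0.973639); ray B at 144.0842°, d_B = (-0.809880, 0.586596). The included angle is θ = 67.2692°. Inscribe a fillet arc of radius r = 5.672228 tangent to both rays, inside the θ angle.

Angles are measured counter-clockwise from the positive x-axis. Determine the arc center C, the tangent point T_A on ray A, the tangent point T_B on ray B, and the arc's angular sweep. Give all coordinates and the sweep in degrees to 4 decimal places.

center=(-14.6315,-5.4904) T_A=(-9.1088,-6.7842) T_B=(-17.9588,-10.0842) sweep=112.7308

bisector direction at 110.4496° = (-0.349383,0.936980)
center distance |VC| = r/sin(θ/2) = 5.672228/sin(33.6346°) = 10.240630
C = V + |VC|·bis = (-14.6315,-5.4904)
T_A = V + ((C−V)·d_A)·d_A = V + 8.5262·d_A = (-9.1088,-6.7842)
T_B = V + ((C−V)·d_B)·d_B = V + 8.5262·d_B = (-17.9588,-10.0842)
sweep = 180° − θ = 112.7308°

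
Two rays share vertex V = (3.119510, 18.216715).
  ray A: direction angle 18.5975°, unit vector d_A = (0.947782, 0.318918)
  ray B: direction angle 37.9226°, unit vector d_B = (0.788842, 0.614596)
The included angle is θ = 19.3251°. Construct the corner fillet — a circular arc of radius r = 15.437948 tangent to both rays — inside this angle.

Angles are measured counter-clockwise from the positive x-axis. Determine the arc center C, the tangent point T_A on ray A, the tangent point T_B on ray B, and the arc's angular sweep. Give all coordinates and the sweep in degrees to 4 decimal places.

bisector direction at 28.2600° = (0.880808,0.473474)
center distance |VC| = r/sin(θ/2) = 15.437948/sin(9.6625°) = 91.977374
C = V + |VC|·bis = (84.1339,61.7656)
T_A = V + ((C−V)·d_A)·d_A = V + 90.6725·d_A = (89.0573,47.1338)
T_B = V + ((C−V)·d_B)·d_B = V + 90.6725·d_B = (74.6458,73.9437)
sweep = 180° − θ = 160.6749°

center=(84.1339,61.7656) T_A=(89.0573,47.1338) T_B=(74.6458,73.9437) sweep=160.6749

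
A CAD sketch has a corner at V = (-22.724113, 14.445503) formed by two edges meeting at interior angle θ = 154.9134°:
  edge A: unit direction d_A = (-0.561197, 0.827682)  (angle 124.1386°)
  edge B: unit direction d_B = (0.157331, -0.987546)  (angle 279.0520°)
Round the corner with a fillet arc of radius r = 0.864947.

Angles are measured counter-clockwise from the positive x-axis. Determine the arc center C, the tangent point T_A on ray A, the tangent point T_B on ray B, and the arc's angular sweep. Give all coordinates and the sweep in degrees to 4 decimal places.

bisector direction at 201.5953° = (-0.929807,-0.368048)
center distance |VC| = r/sin(θ/2) = 0.864947/sin(77.4567°) = 0.886096
C = V + |VC|·bis = (-23.5480,14.1194)
T_A = V + ((C−V)·d_A)·d_A = V + 0.1924·d_A = (-22.8321,14.6048)
T_B = V + ((C−V)·d_B)·d_B = V + 0.1924·d_B = (-22.6938,14.2555)
sweep = 180° − θ = 25.0866°

center=(-23.5480,14.1194) T_A=(-22.8321,14.6048) T_B=(-22.6938,14.2555) sweep=25.0866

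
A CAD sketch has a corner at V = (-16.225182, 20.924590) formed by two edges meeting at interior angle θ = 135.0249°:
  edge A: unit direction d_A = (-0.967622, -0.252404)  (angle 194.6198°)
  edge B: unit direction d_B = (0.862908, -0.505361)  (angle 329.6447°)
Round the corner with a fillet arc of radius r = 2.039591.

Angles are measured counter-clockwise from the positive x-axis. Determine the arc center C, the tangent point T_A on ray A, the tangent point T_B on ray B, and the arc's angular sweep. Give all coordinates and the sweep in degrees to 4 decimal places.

bisector direction at 262.1322° = (-0.136887,-0.990587)
center distance |VC| = r/sin(θ/2) = 2.039591/sin(67.5125°) = 2.207439
C = V + |VC|·bis = (-16.5274,18.7379)
T_A = V + ((C−V)·d_A)·d_A = V + 0.8443·d_A = (-17.0422,20.7115)
T_B = V + ((C−V)·d_B)·d_B = V + 0.8443·d_B = (-15.4966,20.4979)
sweep = 180° − θ = 44.9751°

center=(-16.5274,18.7379) T_A=(-17.0422,20.7115) T_B=(-15.4966,20.4979) sweep=44.9751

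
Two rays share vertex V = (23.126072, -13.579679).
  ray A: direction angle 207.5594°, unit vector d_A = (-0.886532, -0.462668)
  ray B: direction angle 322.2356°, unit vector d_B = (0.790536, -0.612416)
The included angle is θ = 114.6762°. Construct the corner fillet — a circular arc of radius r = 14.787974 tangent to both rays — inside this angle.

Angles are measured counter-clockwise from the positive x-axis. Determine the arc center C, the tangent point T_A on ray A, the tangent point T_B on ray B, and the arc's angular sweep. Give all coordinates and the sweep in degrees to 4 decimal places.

bisector direction at 264.8975° = (-0.088938,-0.996037)
center distance |VC| = r/sin(θ/2) = 14.787974/sin(57.3381°) = 17.565630
C = V + |VC|·bis = (21.5638,-31.0757)
T_A = V + ((C−V)·d_A)·d_A = V + 9.4798·d_A = (14.7219,-17.9657)
T_B = V + ((C−V)·d_B)·d_B = V + 9.4798·d_B = (30.6202,-19.3853)
sweep = 180° − θ = 65.3238°

center=(21.5638,-31.0757) T_A=(14.7219,-17.9657) T_B=(30.6202,-19.3853) sweep=65.3238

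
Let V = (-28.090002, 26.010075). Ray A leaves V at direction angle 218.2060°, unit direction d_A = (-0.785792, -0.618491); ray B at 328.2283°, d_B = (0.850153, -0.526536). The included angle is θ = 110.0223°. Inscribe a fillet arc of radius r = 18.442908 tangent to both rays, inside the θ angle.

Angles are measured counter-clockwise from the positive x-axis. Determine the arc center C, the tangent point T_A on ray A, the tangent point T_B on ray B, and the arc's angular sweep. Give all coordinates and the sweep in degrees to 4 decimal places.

center=(-26.8266,3.5340) T_A=(-38.2334,18.0263) T_B=(-17.1158,19.2133) sweep=69.9777

bisector direction at 273.2172° = (0.056120,-0.998424)
center distance |VC| = r/sin(θ/2) = 18.442908/sin(55.0112°) = 22.511566
C = V + |VC|·bis = (-26.8266,3.5340)
T_A = V + ((C−V)·d_A)·d_A = V + 12.9085·d_A = (-38.2334,18.0263)
T_B = V + ((C−V)·d_B)·d_B = V + 12.9085·d_B = (-17.1158,19.2133)
sweep = 180° − θ = 69.9777°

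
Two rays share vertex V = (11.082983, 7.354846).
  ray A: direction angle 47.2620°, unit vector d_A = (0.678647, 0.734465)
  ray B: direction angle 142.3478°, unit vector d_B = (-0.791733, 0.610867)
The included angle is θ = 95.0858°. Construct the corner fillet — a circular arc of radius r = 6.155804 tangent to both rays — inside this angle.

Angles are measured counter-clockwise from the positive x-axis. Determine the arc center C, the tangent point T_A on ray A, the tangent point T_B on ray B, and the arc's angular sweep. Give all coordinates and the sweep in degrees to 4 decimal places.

bisector direction at 94.8049° = (-0.083763,0.996486)
center distance |VC| = r/sin(θ/2) = 6.155804/sin(47.5429°) = 8.343651
C = V + |VC|·bis = (10.3841,15.6692)
T_A = V + ((C−V)·d_A)·d_A = V + 5.6323·d_A = (14.9053,11.4916)
T_B = V + ((C−V)·d_B)·d_B = V + 5.6323·d_B = (6.6237,10.7954)
sweep = 180° − θ = 84.9142°

center=(10.3841,15.6692) T_A=(14.9053,11.4916) T_B=(6.6237,10.7954) sweep=84.9142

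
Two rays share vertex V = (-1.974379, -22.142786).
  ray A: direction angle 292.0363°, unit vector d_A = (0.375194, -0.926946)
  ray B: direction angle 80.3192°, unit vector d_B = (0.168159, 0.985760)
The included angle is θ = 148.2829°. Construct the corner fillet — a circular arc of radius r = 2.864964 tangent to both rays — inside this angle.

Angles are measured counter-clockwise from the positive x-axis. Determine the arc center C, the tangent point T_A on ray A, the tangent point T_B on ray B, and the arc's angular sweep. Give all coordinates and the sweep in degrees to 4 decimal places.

bisector direction at 6.1778° = (0.994193,0.107613)
center distance |VC| = r/sin(θ/2) = 2.864964/sin(74.1415°) = 2.978321
C = V + |VC|·bis = (0.9866,-21.8223)
T_A = V + ((C−V)·d_A)·d_A = V + 0.8139·d_A = (-1.6690,-22.8972)
T_B = V + ((C−V)·d_B)·d_B = V + 0.8139·d_B = (-1.8375,-21.3405)
sweep = 180° − θ = 31.7171°

center=(0.9866,-21.8223) T_A=(-1.6690,-22.8972) T_B=(-1.8375,-21.3405) sweep=31.7171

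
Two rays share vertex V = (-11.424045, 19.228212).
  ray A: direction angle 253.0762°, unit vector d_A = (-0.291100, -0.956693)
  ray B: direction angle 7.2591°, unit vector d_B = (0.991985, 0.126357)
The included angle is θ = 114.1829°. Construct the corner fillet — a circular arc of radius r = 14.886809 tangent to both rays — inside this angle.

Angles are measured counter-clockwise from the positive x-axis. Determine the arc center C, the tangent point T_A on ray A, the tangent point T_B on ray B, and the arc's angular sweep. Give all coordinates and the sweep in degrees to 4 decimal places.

center=(0.0136,5.6780) T_A=(-14.2285,10.0116) T_B=(-1.8674,20.4455) sweep=65.8171

bisector direction at 310.1677° = (0.645026,-0.764160)
center distance |VC| = r/sin(θ/2) = 14.886809/sin(57.0915°) = 17.732127
C = V + |VC|·bis = (0.0136,5.6780)
T_A = V + ((C−V)·d_A)·d_A = V + 9.6339·d_A = (-14.2285,10.0116)
T_B = V + ((C−V)·d_B)·d_B = V + 9.6339·d_B = (-1.8674,20.4455)
sweep = 180° − θ = 65.8171°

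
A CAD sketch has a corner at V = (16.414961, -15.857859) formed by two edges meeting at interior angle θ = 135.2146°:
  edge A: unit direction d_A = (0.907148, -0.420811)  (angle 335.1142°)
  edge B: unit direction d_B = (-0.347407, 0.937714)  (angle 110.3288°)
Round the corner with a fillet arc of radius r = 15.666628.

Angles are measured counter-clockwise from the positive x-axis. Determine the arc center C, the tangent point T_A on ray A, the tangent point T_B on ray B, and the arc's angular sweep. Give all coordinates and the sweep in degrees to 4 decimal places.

bisector direction at 42.7215° = (0.734660,0.678435)
center distance |VC| = r/sin(θ/2) = 15.666628/sin(67.6073°) = 16.944322
C = V + |VC|·bis = (28.8633,-4.3622)
T_A = V + ((C−V)·d_A)·d_A = V + 6.4550·d_A = (22.2706,-18.5742)
T_B = V + ((C−V)·d_B)·d_B = V + 6.4550·d_B = (14.1725,-9.8049)
sweep = 180° − θ = 44.7854°

center=(28.8633,-4.3622) T_A=(22.2706,-18.5742) T_B=(14.1725,-9.8049) sweep=44.7854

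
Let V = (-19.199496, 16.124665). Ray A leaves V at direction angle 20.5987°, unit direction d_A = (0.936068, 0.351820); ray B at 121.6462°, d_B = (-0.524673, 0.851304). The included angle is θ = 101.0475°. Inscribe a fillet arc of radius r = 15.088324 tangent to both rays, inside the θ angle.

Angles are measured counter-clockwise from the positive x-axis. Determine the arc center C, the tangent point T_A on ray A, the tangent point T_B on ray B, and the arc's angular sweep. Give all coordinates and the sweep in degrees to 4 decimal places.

center=(-12.8750,34.6206) T_A=(-7.5667,20.4969) T_B=(-25.7198,26.7041) sweep=78.9525

bisector direction at 71.1225° = (0.323547,0.946212)
center distance |VC| = r/sin(θ/2) = 15.088324/sin(50.5237°) = 19.547292
C = V + |VC|·bis = (-12.8750,34.6206)
T_A = V + ((C−V)·d_A)·d_A = V + 12.4274·d_A = (-7.5667,20.4969)
T_B = V + ((C−V)·d_B)·d_B = V + 12.4274·d_B = (-25.7198,26.7041)
sweep = 180° − θ = 78.9525°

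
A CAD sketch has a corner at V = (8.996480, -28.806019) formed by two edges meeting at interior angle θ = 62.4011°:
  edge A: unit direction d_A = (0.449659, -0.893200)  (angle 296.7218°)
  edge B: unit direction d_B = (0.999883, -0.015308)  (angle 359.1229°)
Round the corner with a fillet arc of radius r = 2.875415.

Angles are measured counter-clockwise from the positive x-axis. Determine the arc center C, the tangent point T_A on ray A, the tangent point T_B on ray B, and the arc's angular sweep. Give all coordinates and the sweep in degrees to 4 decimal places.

bisector direction at 327.9223° = (0.847329,-0.531068)
center distance |VC| = r/sin(θ/2) = 2.875415/sin(31.2005°) = 5.550617
C = V + |VC|·bis = (13.6997,-31.7538)
T_A = V + ((C−V)·d_A)·d_A = V + 4.7478·d_A = (11.1314,-33.0467)
T_B = V + ((C−V)·d_B)·d_B = V + 4.7478·d_B = (13.7437,-28.8787)
sweep = 180° − θ = 117.5989°

center=(13.6997,-31.7538) T_A=(11.1314,-33.0467) T_B=(13.7437,-28.8787) sweep=117.5989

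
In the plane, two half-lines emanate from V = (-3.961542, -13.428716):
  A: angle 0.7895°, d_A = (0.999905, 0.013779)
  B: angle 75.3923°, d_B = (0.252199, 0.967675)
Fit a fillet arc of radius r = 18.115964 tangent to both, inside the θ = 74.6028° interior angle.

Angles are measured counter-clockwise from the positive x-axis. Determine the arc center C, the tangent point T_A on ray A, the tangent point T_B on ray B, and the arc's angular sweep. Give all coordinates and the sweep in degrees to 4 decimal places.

bisector direction at 38.0909° = (0.787033,0.616911)
center distance |VC| = r/sin(θ/2) = 18.115964/sin(37.3014°) = 29.893943
C = V + |VC|·bis = (19.5660,5.0132)
T_A = V + ((C−V)·d_A)·d_A = V + 23.7794·d_A = (19.8156,-13.1011)
T_B = V + ((C−V)·d_B)·d_B = V + 23.7794·d_B = (2.0356,9.5820)
sweep = 180° − θ = 105.3972°

center=(19.5660,5.0132) T_A=(19.8156,-13.1011) T_B=(2.0356,9.5820) sweep=105.3972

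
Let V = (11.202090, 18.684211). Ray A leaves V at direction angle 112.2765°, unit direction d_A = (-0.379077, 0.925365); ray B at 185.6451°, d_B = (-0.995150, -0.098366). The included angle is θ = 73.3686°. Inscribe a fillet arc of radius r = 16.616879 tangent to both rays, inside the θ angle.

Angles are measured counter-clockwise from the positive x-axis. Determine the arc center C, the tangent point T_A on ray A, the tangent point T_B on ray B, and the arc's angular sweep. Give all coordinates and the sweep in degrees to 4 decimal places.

bisector direction at 148.9608° = (-0.856815,0.515624)
center distance |VC| = r/sin(θ/2) = 16.616879/sin(36.6843°) = 27.815079
C = V + |VC|·bis = (-12.6303,33.0263)
T_A = V + ((C−V)·d_A)·d_A = V + 22.3060·d_A = (2.7464,39.3254)
T_B = V + ((C−V)·d_B)·d_B = V + 22.3060·d_B = (-10.9957,16.4901)
sweep = 180° − θ = 106.6314°

center=(-12.6303,33.0263) T_A=(2.7464,39.3254) T_B=(-10.9957,16.4901) sweep=106.6314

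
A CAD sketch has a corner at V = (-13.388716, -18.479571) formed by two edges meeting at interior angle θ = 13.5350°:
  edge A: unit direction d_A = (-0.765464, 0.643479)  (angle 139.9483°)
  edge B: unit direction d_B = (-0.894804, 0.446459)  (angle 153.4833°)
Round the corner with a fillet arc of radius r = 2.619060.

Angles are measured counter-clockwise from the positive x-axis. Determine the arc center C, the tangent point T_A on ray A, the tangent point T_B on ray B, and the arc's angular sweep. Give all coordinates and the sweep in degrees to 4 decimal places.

bisector direction at 146.7158° = (-0.835959,0.548792)
center distance |VC| = r/sin(θ/2) = 2.619060/sin(6.7675°) = 22.225427
C = V + |VC|·bis = (-31.9683,-6.2824)
T_A = V + ((C−V)·d_A)·d_A = V + 22.0706·d_A = (-30.2829,-4.2776)
T_B = V + ((C−V)·d_B)·d_B = V + 22.0706·d_B = (-33.1376,-8.6260)
sweep = 180° − θ = 166.4650°

center=(-31.9683,-6.2824) T_A=(-30.2829,-4.2776) T_B=(-33.1376,-8.6260) sweep=166.4650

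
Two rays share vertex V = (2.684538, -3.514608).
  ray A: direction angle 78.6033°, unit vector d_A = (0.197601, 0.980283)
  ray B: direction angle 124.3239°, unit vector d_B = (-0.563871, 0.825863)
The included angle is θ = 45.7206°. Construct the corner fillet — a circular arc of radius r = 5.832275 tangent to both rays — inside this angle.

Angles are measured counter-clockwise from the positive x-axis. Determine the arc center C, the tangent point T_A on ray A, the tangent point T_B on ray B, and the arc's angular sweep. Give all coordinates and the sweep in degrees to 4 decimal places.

bisector direction at 101.4636° = (-0.198745,0.980051)
center distance |VC| = r/sin(θ/2) = 5.832275/sin(22.8603°) = 15.012848
C = V + |VC|·bis = (-0.2992,11.1988)
T_A = V + ((C−V)·d_A)·d_A = V + 13.8337·d_A = (5.4181,10.0463)
T_B = V + ((C−V)·d_B)·d_B = V + 13.8337·d_B = (-5.1159,7.9101)
sweep = 180° − θ = 134.2794°

center=(-0.2992,11.1988) T_A=(5.4181,10.0463) T_B=(-5.1159,7.9101) sweep=134.2794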